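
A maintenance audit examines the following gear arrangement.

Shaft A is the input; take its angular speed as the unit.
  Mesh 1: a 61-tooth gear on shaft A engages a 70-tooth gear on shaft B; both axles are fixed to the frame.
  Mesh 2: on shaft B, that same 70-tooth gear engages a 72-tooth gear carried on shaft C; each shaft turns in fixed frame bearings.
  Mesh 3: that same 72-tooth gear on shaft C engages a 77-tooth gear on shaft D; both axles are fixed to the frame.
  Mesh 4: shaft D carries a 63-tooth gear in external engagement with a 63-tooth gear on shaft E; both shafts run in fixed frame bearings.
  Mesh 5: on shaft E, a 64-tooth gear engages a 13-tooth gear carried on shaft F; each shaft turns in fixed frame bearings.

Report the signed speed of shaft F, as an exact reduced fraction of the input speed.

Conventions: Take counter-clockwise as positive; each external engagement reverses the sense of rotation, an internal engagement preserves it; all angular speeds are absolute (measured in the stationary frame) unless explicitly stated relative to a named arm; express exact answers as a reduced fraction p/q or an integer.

-3904/1001

5-mesh fixed-axis compound train (all bearings frame-fixed)
mesh 1 [61T→70T]: |ω|/ω_in = 1×61/70 = 61/70, sense flips to −
mesh 2 [70T→72T]: |ω|/ω_in = (61/70)×70/72 = 61/72, sense flips to +
mesh 3 [72T→77T]: |ω|/ω_in = (61/72)×72/77 = 61/77, sense flips to −
mesh 4 [63T→63T]: |ω|/ω_in = (61/77)×63/63 = 61/77, sense flips to +
mesh 5 [64T→13T]: |ω|/ω_in = (61/77)×64/13 = 3904/1001, sense flips to −
signed output speed (× input speed) = -3904/1001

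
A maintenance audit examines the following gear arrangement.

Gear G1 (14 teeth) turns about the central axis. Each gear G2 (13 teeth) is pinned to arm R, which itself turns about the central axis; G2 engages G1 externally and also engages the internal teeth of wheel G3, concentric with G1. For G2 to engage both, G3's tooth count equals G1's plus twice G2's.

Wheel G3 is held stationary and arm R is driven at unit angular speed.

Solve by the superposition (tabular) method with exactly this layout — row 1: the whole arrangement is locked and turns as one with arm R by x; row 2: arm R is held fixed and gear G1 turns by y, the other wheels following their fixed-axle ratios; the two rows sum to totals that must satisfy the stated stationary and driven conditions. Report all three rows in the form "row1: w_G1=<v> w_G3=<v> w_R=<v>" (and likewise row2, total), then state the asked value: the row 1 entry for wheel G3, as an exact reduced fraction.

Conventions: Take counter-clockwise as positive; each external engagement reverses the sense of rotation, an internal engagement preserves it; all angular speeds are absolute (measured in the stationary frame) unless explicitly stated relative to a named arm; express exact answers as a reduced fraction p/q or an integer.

row1: w_G1=1 w_G3=1 w_R=1
row2: w_G1=20/7 w_G3=-1 w_R=0
total: w_G1=27/7 w_G3=0 w_R=1
asked value: 1

class = planetary set [G3 = 14+2·13 = 40; Willis about the carrier]
row 1 (train locked, turned with arm): all members turn x
superposition row 2 [arm held]: sun y, ring −(14/40)·y, arm 0
boundary: total ω_ring = x − (14/40)·y = 0 and total ω_arm = x = 1  ⇒  y = 20/7, x = 1
row 2 ring = −(14/40)·20/7 = -1
totals (row 1 + row 2): sun 1 + 20/7 = 27/7, ring 1 + (-1) = 0, arm 1 + 0 = 1
asked cell (row1, ring) = 1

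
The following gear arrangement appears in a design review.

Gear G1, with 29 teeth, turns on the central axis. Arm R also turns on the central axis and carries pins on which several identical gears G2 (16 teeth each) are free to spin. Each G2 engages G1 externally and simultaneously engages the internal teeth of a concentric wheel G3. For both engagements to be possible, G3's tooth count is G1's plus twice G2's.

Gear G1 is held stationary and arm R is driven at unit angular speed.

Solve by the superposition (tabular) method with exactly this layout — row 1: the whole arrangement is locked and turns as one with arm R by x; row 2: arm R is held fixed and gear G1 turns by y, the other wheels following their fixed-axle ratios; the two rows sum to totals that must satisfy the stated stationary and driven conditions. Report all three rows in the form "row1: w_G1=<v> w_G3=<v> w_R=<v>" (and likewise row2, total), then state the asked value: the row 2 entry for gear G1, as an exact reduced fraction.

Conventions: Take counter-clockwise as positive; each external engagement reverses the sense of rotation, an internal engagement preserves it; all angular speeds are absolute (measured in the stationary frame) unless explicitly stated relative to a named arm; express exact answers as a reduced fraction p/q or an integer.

topology: planetary set — G1 29T / G2 16T / G3 61T, arm = carrier (Willis)
superposition row 1 [locked train]: every member turns x
row 2 — arm fixed, fixed-axis ratios: sun y, ring −(29/61)·y, arm 0
boundary: total ω_sun = x + y = 0 and total ω_arm = x = 1  ⇒  y = -1, x = 1
row 2 ring = −(29/61)·(-1) = 29/61
totals (row 1 + row 2): sun 1 + (-1) = 0, ring 1 + 29/61 = 90/61, arm 1 + 0 = 1
asked cell (row2, sun) = -1

row1: w_G1=1 w_G3=1 w_R=1
row2: w_G1=-1 w_G3=29/61 w_R=0
total: w_G1=0 w_G3=90/61 w_R=1
asked value: -1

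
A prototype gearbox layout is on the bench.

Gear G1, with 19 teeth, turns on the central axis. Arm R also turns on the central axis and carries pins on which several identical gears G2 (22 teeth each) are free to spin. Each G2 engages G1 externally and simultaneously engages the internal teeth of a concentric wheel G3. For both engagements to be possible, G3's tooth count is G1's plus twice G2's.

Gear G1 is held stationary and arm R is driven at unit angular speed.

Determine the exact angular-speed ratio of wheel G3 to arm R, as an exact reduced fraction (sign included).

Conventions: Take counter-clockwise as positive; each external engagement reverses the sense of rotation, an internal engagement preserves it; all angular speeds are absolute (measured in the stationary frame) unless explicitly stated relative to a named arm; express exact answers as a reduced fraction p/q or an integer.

82/63

planetary set (19T centre, 22T on arm, 63T internal) — Willis relation
ring teeth: 19 + 2·22 = 63
19(ω_sun−ω_arm) = −63(ω_ring−ω_arm),  ω_sun = 0, ω_arm = 1
ω_ring = 1 − (19/63)(0−1) = 82/63
ω_out/ω_in = 82/63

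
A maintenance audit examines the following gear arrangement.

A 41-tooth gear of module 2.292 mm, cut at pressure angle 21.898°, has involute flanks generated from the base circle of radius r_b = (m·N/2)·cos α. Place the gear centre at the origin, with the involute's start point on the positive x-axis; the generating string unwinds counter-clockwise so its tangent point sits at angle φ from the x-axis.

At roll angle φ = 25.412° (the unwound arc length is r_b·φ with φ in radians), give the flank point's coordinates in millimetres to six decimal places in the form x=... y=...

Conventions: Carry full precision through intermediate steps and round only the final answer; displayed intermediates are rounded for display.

x=47.675283 y=1.243100

single-mesh involute tooth geometry (41T wheel at module 2.292)
pitch radius r_p = m·N/2 = 2.292·41/2 = 46.986000
base radius r_b = r_p·cos α = 46.986000·cos 21.898° = 43.595926
roll angle φ = 25.412° = 0.44352307 rad
x = r_b·(cos φ + φ·sin φ) = 47.675283
y = r_b·(sin φ − φ·cos φ) = 1.243100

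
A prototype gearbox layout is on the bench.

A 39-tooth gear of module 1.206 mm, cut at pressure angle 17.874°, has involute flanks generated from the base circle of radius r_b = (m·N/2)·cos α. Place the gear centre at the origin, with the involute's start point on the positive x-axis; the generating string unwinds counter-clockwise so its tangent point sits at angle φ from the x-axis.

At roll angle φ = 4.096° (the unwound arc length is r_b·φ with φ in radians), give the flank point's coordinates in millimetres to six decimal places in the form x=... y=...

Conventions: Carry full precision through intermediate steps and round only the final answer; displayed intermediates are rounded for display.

recognized (one wheel, involute flank): single-mesh tooth geometry, m = 1.206, N = 39
pitch radius r_p = m·N/2 = 1.206·39/2 = 23.517000
base radius r_b = r_p·cos α = 23.517000·cos 17.874° = 22.381923
roll angle φ = 4.096° = 0.07148869 rad
x = r_b·(cos φ + φ·sin φ) = 22.439043
y = r_b·(sin φ − φ·cos φ) = 0.002724

x=22.439043 y=0.002724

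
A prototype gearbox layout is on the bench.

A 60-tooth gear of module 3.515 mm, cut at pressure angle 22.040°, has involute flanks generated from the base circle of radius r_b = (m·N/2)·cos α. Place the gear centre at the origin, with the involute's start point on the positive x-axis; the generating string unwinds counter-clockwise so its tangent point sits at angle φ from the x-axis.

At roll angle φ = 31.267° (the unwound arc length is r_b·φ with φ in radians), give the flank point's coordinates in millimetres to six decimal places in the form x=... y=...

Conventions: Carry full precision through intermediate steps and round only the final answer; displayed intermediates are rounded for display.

topology: single-mesh involute geometry — m = 3.515, N = 60
pitch radius r_p = m·N/2 = 3.515·60/2 = 105.450000
base radius r_b = r_p·cos α = 105.450000·cos 22.040° = 97.743936
roll angle φ = 31.267° = 0.54571210 rad
x = r_b·(cos φ + φ·sin φ) = 111.232322
y = r_b·(sin φ − φ·cos φ) = 5.138903

x=111.232322 y=5.138903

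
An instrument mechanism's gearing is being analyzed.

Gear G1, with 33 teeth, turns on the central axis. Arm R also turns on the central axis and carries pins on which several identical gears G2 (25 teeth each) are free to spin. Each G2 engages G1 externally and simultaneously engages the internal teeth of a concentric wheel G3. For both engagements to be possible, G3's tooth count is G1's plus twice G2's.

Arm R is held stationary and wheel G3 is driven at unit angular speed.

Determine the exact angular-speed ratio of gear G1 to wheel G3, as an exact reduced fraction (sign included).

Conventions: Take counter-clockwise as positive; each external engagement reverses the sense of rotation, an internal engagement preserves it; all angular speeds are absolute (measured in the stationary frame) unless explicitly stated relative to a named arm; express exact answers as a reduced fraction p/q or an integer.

-83/33

topology: planetary set — G1 33T / G2 25T / G3 83T, arm = carrier (Willis)
ring teeth: 33 + 2·25 = 83
33(ω_sun−ω_arm) = −83(ω_ring−ω_arm),  ω_arm = 0, ω_ring = 1
ω_sun = 0 − (83/33)(1−0) = -83/33
ω_out/ω_in = -83/33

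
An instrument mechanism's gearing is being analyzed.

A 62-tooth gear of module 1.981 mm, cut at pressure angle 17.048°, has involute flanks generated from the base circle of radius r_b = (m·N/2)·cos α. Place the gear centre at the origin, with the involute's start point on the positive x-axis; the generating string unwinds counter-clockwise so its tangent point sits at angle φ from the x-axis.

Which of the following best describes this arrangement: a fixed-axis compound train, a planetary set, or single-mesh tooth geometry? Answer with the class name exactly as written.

recognized (one wheel, involute flank): single-mesh tooth geometry, m = 1.981, N = 62
classification: single-mesh tooth geometry

single-mesh tooth geometry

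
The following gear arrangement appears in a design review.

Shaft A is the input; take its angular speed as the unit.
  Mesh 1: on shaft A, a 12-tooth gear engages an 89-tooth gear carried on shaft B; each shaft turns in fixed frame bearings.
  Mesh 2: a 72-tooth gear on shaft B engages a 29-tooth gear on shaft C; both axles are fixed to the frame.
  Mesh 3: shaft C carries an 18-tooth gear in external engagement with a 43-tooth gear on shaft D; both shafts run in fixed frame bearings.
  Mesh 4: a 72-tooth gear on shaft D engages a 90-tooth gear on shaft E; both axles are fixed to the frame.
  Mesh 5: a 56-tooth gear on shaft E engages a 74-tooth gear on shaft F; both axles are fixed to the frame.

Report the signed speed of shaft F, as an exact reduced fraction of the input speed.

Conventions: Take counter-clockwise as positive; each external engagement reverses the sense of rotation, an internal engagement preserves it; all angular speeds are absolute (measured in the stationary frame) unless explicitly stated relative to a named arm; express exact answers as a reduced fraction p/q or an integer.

5-mesh fixed-axis compound train (all bearings frame-fixed)
mesh 1 [12T→89T]: |ω|/ω_in = 1×12/89 = 12/89, sense flips to −
mesh 2 [72T→29T]: |ω|/ω_in = (12/89)×72/29 = 864/2581, sense flips to +
mesh 3 [18T→43T]: |ω|/ω_in = (864/2581)×18/43 = 15552/110983, sense flips to −
mesh 4 [72T→90T]: |ω|/ω_in = (15552/110983)×72/90 = 62208/554915, sense flips to +
mesh 5 [56T→74T]: |ω|/ω_in = (62208/554915)×56/74 = 1741824/20531855, sense flips to −
signed output speed (× input speed) = -1741824/20531855

-1741824/20531855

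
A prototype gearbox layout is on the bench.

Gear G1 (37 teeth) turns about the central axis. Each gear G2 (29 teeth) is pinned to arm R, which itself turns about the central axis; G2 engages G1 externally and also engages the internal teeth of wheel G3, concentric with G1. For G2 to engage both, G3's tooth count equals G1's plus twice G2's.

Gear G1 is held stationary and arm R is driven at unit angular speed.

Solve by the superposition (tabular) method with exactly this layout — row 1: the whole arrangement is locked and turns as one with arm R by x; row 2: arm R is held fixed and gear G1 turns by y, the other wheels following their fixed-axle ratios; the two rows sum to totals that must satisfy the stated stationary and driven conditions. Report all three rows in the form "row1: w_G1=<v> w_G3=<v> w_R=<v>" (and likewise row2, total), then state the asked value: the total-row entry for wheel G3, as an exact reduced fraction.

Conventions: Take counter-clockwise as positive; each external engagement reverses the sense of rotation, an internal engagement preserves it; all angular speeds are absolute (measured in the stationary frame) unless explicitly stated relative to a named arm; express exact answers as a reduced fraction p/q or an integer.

row1: w_G1=1 w_G3=1 w_R=1
row2: w_G1=-1 w_G3=37/95 w_R=0
total: w_G1=0 w_G3=132/95 w_R=1
asked value: 132/95

recognized (axles ride arm R): planetary set, 37/29/95 teeth
superposition row 1 [locked train]: every member turns x
superposition row 2 [arm held]: sun y, ring −(37/95)·y, arm 0
boundary: total ω_sun = x + y = 0 and total ω_arm = x = 1  ⇒  y = -1, x = 1
row 2 ring = −(37/95)·(-1) = 37/95
totals (row 1 + row 2): sun 1 + (-1) = 0, ring 1 + 37/95 = 132/95, arm 1 + 0 = 1
asked cell (total, ring) = 132/95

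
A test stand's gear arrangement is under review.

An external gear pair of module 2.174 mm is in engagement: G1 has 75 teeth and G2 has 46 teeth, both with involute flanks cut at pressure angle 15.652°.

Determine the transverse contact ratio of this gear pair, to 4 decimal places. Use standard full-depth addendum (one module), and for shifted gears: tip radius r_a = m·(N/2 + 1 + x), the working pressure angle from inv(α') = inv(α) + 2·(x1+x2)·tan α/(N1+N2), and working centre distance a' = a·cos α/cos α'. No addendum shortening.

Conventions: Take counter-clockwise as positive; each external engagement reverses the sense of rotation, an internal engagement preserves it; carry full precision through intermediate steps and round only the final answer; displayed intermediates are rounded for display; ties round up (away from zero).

recognized (one external pair, fixed centres): single-mesh tooth geometry, m = 2.174, N1 = 75, N2 = 46
base radii: r_b1 = 78.501899, r_b2 = 48.147831
tip radii: r_a1 = 83.699000, r_a2 = 52.176000
no profile shift: α' = α, a' = a
action lengths: √(r_a1²−r_b1²) = 29.034023, √(r_a2²−r_b2²) = 20.102769
base pitch p_b = π·m·cos α = 6.576560
CR = (29.034023 + 20.102769 − 131.527000·sin 15.65200°)/6.576560 = 2.075799
contact ratio ≈ 2.0758

2.0758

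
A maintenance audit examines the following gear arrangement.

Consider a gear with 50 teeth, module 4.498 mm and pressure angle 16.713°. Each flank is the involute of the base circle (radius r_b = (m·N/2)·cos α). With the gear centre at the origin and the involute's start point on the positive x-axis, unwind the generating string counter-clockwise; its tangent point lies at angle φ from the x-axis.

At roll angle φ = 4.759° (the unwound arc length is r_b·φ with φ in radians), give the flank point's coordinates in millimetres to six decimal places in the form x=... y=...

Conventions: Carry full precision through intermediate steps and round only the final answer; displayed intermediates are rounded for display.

x=108.070675 y=0.020558

topology: single-mesh involute geometry — m = 4.498, N = 50
pitch radius r_p = m·N/2 = 4.498·50/2 = 112.450000
base radius r_b = r_p·cos α = 112.450000·cos 16.713° = 107.699805
roll angle φ = 4.759° = 0.08306022 rad
x = r_b·(cos φ + φ·sin φ) = 108.070675
y = r_b·(sin φ − φ·cos φ) = 0.020558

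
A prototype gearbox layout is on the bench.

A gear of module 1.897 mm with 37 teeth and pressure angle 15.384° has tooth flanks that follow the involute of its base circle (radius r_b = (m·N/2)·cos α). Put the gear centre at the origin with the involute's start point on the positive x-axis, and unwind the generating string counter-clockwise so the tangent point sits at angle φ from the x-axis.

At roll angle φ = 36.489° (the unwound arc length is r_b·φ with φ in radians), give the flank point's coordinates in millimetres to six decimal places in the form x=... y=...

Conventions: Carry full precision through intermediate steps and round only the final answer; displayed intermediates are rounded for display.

single-mesh involute tooth geometry (37T wheel at module 1.897)
pitch radius r_p = m·N/2 = 1.897·37/2 = 35.094500
base radius r_b = r_p·cos α = 35.094500·cos 15.384° = 33.837047
roll angle φ = 36.489° = 0.63685319 rad
x = r_b·(cos φ + φ·sin φ) = 40.018654
y = r_b·(sin φ − φ·cos φ) = 2.796866

x=40.018654 y=2.796866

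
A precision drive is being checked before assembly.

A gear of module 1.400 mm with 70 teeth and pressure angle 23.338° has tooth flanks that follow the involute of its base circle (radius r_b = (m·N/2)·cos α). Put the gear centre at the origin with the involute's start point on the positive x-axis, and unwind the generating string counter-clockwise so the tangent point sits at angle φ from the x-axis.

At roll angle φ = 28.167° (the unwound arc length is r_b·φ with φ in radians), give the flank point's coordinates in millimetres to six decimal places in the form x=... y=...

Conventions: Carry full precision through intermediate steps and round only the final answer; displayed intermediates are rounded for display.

x=50.103567 y=1.739106

single-mesh involute tooth geometry (70T wheel at module 1.400)
pitch radius r_p = m·N/2 = 1.400·70/2 = 49.000000
base radius r_b = r_p·cos α = 49.000000·cos 23.338° = 44.991008
roll angle φ = 28.167° = 0.49160689 rad
x = r_b·(cos φ + φ·sin φ) = 50.103567
y = r_b·(sin φ − φ·cos φ) = 1.739106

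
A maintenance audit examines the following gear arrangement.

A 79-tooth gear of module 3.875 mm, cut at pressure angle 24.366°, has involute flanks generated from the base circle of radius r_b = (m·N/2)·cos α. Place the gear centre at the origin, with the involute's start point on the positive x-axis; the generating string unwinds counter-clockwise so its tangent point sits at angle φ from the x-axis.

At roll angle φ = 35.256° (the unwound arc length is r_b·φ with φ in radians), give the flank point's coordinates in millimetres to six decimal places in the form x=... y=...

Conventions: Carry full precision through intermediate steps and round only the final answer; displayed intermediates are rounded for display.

recognized (one wheel, involute flank): single-mesh tooth geometry, m = 3.875, N = 79
pitch radius r_p = m·N/2 = 3.875·79/2 = 153.062500
base radius r_b = r_p·cos α = 153.062500·cos 24.366° = 139.429015
roll angle φ = 35.256° = 0.61533328 rad
x = r_b·(cos φ + φ·sin φ) = 163.378790
y = r_b·(sin φ − φ·cos φ) = 10.423876

x=163.378790 y=10.423876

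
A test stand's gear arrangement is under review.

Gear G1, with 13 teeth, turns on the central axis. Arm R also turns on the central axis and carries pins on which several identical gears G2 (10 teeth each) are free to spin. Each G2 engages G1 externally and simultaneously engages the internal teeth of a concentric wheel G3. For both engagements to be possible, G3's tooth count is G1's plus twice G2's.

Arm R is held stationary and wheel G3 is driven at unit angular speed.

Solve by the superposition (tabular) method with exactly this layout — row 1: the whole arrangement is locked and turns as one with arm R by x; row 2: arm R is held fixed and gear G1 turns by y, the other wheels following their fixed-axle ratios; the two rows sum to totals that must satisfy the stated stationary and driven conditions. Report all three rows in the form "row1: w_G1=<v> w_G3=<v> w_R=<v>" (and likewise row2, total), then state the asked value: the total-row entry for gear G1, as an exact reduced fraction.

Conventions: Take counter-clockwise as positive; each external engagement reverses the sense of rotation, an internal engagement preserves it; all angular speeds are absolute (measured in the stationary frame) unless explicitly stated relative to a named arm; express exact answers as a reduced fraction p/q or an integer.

topology: planetary set — G1 13T / G2 10T / G3 33T, arm = carrier (Willis)
row 1 (train locked, turned with arm): all members turn x
row 2: sun turns y, ring = −(13/33)·y, arm 0
boundary: total ω_arm = x = 0 and total ω_ring = x − (13/33)·y = 1  ⇒  y = -33/13, x = 0
row 2 ring = −(13/33)·(-33/13) = 1
totals (row 1 + row 2): sun 0 + (-33/13) = -33/13, ring 0 + 1 = 1, arm 0 + 0 = 0
asked cell (total, sun) = -33/13

row1: w_G1=0 w_G3=0 w_R=0
row2: w_G1=-33/13 w_G3=1 w_R=0
total: w_G1=-33/13 w_G3=1 w_R=0
asked value: -33/13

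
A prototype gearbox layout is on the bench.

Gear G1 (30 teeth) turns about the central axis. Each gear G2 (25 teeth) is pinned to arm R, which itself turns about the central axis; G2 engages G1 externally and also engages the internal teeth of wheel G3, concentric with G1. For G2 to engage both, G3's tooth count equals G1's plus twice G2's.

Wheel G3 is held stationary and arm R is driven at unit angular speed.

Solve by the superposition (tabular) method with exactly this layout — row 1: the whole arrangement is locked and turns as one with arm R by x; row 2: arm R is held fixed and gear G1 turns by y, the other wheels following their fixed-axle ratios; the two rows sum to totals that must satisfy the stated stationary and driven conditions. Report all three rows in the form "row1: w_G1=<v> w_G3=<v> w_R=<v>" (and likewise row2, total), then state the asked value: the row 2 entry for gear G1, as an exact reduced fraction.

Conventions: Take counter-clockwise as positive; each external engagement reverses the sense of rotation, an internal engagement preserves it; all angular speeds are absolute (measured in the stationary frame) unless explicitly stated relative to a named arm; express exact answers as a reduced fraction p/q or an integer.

recognized (axles ride arm R): planetary set, 30/25/80 teeth
row 1 (train locked, turned with arm): all members turn x
row 2: sun turns y, ring = −(30/80)·y, arm 0
boundary: total ω_ring = x − (30/80)·y = 0 and total ω_arm = x = 1  ⇒  y = 8/3, x = 1
row 2 ring = −(30/80)·8/3 = -1
totals (row 1 + row 2): sun 1 + 8/3 = 11/3, ring 1 + (-1) = 0, arm 1 + 0 = 1
asked cell (row2, sun) = 8/3

row1: w_G1=1 w_G3=1 w_R=1
row2: w_G1=8/3 w_G3=-1 w_R=0
total: w_G1=11/3 w_G3=0 w_R=1
asked value: 8/3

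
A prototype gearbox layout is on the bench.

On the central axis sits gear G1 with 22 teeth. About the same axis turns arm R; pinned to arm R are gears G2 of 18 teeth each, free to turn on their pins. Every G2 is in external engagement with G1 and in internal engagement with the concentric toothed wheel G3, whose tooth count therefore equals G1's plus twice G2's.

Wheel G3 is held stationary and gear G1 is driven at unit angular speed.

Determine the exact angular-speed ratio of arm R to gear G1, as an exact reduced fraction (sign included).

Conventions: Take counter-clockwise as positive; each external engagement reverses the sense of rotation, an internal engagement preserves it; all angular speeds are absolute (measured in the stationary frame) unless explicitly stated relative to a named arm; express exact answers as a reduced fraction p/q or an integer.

11/40

planetary set (22T centre, 18T on arm, 58T internal) — Willis relation
ring teeth: 22 + 2·18 = 58
22(ω_sun−ω_arm) = −58(ω_ring−ω_arm),  ω_ring = 0, ω_sun = 1
22(1−ω_arm) = −58(0−ω_arm)  ⇒  80·ω_arm = 22  ⇒  ω_arm = 11/40
ω_out/ω_in = 11/40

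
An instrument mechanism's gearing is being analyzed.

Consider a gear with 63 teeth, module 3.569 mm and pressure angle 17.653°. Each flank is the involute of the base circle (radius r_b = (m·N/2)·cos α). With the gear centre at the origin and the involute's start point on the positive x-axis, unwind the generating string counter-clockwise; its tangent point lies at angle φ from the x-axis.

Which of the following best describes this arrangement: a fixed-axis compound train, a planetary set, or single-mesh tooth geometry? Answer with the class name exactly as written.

single-mesh tooth geometry

recognized (one wheel, involute flank): single-mesh tooth geometry, m = 3.569, N = 63
classification: single-mesh tooth geometry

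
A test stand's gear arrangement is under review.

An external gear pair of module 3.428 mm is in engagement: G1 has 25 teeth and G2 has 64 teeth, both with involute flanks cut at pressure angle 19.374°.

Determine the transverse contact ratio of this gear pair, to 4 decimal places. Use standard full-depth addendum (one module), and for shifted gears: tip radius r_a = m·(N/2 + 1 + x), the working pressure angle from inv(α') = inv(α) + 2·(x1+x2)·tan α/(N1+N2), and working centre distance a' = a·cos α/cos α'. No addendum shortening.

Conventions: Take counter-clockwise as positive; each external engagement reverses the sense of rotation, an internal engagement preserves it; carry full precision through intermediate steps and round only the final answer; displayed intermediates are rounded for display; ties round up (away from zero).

single-mesh involute tooth geometry (25T engaging 64T at module 3.428)
base radii: r_b1 = 40.423546, r_b2 = 103.484277
tip radii: r_a1 = 46.278000, r_a2 = 113.124000
no profile shift: α' = α, a' = a
action lengths: √(r_a1²−r_b1²) = 22.529764, √(r_a2²−r_b2²) = 45.695119
base pitch p_b = π·m·cos α = 10.159545
CR = (22.529764 + 45.695119 − 152.546000·sin 19.37400°)/10.159545 = 1.734362
contact ratio ≈ 1.7344

1.7344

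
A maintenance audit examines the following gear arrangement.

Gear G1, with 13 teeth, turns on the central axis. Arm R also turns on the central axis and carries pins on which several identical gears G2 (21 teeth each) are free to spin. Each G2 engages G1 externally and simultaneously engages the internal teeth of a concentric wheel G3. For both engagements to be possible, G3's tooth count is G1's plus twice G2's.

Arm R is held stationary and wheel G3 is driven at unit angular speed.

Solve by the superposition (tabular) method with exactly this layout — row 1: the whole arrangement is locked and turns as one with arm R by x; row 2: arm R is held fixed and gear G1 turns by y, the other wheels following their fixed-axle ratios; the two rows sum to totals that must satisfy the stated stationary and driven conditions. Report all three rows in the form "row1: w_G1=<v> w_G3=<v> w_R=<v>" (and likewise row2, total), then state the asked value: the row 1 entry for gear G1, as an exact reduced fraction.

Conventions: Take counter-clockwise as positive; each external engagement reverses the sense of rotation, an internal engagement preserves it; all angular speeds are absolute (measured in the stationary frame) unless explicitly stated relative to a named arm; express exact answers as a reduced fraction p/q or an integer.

row1: w_G1=0 w_G3=0 w_R=0
row2: w_G1=-55/13 w_G3=1 w_R=0
total: w_G1=-55/13 w_G3=1 w_R=0
asked value: 0

planetary set (13T centre, 21T on arm, 55T internal) — Willis relation
row 1 (train locked, turned with arm): all members turn x
row 2 (arm held, sun turns y): ω_ring = −(13/55)·y, ω_arm = 0
boundary: total ω_arm = x = 0 and total ω_ring = x − (13/55)·y = 1  ⇒  y = -55/13, x = 0
row 2 ring = −(13/55)·(-55/13) = 1
totals (row 1 + row 2): sun 0 + (-55/13) = -55/13, ring 0 + 1 = 1, arm 0 + 0 = 0
asked cell (row1, sun) = 0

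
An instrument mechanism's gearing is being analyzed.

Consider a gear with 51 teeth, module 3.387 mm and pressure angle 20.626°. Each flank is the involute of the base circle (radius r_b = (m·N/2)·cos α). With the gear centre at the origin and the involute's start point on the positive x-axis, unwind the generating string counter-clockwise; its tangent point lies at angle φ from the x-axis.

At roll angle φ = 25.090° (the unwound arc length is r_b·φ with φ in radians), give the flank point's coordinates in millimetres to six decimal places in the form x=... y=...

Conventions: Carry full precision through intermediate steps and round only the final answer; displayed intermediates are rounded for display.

single-mesh involute tooth geometry (51T wheel at module 3.387)
pitch radius r_p = m·N/2 = 3.387·51/2 = 86.368500
base radius r_b = r_p·cos α = 86.368500·cos 20.626° = 80.832260
roll angle φ = 25.090° = 0.43790311 rad
x = r_b·(cos φ + φ·sin φ) = 88.214820
y = r_b·(sin φ − φ·cos φ) = 2.219456

x=88.214820 y=2.219456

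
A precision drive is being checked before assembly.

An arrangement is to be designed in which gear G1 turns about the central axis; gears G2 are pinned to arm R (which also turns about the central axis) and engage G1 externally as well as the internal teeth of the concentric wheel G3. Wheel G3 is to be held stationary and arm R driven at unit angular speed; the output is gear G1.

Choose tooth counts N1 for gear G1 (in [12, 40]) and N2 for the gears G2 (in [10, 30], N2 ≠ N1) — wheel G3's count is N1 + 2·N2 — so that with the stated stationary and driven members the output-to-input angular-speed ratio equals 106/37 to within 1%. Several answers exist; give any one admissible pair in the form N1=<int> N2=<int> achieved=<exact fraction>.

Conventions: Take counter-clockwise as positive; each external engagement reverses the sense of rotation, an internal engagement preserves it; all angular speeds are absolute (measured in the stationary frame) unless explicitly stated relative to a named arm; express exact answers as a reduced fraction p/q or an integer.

N1=37 N2=16 achieved=106/37

topology: planetary set — design target 106/37, arm = carrier (Willis)
Willis with ω_ring = 0: ω_sun/ω_arm = (N1+N3)/N1; set equal to 106/37  ⇒  N3/N1 = 106/37 − 1 = 69/37
N3 = N1 + 2·N2  ⇒  N2/N1 = (N3/N1 − 1)/2 = (69/37 − 1)/2 = 16/37
smallest multiple with N1 ≥ 12 and N2 ≥ 10: k = 1  ⇒  N1 = 1·37 = 37, N2 = 1·16 = 16 (N1 ≤ 40, N2 ≤ 30, N2 ≠ N1 ✓), N3 = 37 + 2·16 = 69
check: (N1+N3)/N1 with N1 = 37, N3 = 69 gives 106/37; |achieved − target| = 0 ≤ 53/1850 ✓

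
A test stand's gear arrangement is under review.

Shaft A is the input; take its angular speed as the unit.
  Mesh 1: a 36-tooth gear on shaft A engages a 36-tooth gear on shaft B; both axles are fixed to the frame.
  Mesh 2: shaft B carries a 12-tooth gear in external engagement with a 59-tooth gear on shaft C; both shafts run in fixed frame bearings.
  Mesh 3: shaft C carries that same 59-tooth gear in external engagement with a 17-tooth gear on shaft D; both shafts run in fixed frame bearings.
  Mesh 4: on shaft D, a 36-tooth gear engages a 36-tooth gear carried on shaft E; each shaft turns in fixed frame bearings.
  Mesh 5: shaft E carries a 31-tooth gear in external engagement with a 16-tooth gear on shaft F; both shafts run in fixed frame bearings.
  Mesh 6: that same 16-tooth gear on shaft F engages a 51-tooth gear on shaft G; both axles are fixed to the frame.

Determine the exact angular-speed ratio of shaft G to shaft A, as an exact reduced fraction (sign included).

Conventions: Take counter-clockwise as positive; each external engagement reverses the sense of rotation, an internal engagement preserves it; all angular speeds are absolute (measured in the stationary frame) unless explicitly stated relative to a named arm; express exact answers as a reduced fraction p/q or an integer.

class = fixed-axis compound train [6 meshes; 6 ratios multiply, 6 sense flips]
mesh 1 [36T→36T]: running ratio 1, sense −
mesh 2 [12T→59T]: running ratio 12/59, sense +
mesh 3 [59T→17T]: running ratio 12/17, sense −
mesh 4 [36T→36T]: running ratio 12/17, sense +
mesh 5 [31T→16T]: running ratio 93/68, sense −
mesh 6 [16T→51T]: running ratio 124/289, sense +
ω_out/ω_in = 124/289

124/289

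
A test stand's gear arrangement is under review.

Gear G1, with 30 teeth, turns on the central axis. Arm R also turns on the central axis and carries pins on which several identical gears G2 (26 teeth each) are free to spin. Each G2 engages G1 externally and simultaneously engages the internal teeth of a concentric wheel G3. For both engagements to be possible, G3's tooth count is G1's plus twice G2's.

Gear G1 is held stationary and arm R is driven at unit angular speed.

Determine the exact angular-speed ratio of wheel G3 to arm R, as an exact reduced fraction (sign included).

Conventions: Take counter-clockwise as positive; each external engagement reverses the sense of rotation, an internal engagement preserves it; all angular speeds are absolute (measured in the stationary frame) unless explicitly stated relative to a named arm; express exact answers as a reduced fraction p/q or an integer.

planetary set (30T centre, 26T on arm, 82T internal) — Willis relation
ring teeth: 30 + 2·26 = 82
30(ω_sun−ω_arm) = −82(ω_ring−ω_arm),  ω_sun = 0, ω_arm = 1
ω_ring = 1 − (30/82)(0−1) = 56/41
ω_out/ω_in = 56/41

56/41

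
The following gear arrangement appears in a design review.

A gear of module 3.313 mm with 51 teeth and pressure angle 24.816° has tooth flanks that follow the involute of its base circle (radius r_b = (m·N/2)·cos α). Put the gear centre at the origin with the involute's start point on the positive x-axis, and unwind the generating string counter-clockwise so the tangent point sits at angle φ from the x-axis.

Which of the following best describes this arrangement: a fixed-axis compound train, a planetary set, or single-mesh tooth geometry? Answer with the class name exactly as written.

single-mesh tooth geometry

single-mesh involute tooth geometry (51T wheel at module 3.313)
classification: single-mesh tooth geometry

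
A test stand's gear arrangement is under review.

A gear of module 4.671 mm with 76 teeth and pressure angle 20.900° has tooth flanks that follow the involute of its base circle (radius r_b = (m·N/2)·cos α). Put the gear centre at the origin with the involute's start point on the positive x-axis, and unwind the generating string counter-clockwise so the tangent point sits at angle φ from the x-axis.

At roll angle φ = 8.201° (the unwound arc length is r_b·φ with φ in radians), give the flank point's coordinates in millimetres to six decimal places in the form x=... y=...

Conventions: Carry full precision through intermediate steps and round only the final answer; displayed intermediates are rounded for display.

x=167.509346 y=0.161755

class = single-mesh tooth geometry [base-circle involute, m = 4.671, 76T]
pitch radius r_p = m·N/2 = 4.671·76/2 = 177.498000
base radius r_b = r_p·cos α = 177.498000·cos 20.900° = 165.819426
roll angle φ = 8.201° = 0.14313445 rad
x = r_b·(cos φ + φ·sin φ) = 167.509346
y = r_b·(sin φ − φ·cos φ) = 0.161755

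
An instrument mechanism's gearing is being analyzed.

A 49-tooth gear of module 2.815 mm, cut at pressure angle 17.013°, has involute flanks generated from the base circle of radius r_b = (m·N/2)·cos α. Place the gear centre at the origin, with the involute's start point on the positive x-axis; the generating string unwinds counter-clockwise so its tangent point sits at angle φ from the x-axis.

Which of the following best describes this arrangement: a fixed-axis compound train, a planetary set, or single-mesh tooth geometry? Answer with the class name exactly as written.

topology: single-mesh involute geometry — m = 2.815, N = 49
classification: single-mesh tooth geometry

single-mesh tooth geometry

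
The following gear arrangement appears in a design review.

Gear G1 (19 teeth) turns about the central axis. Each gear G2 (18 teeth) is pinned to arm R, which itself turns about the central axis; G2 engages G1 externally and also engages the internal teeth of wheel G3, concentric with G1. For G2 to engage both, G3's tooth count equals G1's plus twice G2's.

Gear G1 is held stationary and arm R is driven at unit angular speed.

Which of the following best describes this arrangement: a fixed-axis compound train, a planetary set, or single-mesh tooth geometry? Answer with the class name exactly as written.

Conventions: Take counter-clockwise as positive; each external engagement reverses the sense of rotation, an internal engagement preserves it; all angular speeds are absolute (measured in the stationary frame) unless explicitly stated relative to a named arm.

recognized (axles ride arm R): planetary set, 19/18/55 teeth
classification: planetary set

planetary set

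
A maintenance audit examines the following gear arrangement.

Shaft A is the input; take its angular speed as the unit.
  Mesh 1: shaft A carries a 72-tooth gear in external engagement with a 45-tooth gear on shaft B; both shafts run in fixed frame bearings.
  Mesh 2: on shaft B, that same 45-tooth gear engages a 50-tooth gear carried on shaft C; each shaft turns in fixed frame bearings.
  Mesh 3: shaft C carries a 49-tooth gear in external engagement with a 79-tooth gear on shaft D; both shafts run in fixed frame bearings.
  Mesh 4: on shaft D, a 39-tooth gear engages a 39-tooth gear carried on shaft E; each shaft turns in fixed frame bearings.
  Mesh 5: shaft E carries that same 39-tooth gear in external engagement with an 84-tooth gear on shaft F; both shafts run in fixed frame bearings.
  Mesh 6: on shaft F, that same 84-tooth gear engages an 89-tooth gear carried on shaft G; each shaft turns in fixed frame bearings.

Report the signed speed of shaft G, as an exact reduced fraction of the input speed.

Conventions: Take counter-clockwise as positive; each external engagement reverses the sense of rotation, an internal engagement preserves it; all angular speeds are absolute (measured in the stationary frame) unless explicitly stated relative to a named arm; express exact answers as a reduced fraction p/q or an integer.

6-mesh fixed-axis compound train (all bearings frame-fixed)
mesh 1 [72T→45T]: |ω|/ω_in = 1×72/45 = 8/5, sense flips to −
mesh 2 [45T→50T]: |ω|/ω_in = (8/5)×45/50 = 36/25, sense flips to +
mesh 3 [49T→79T]: |ω|/ω_in = (36/25)×49/79 = 1764/1975, sense flips to −
mesh 4 [39T→39T]: |ω|/ω_in = (1764/1975)×39/39 = 1764/1975, sense flips to +
mesh 5 [39T→84T]: |ω|/ω_in = (1764/1975)×39/84 = 819/1975, sense flips to −
mesh 6 [84T→89T]: |ω|/ω_in = (819/1975)×84/89 = 68796/175775, sense flips to +
signed output speed (× input speed) = 68796/175775

68796/175775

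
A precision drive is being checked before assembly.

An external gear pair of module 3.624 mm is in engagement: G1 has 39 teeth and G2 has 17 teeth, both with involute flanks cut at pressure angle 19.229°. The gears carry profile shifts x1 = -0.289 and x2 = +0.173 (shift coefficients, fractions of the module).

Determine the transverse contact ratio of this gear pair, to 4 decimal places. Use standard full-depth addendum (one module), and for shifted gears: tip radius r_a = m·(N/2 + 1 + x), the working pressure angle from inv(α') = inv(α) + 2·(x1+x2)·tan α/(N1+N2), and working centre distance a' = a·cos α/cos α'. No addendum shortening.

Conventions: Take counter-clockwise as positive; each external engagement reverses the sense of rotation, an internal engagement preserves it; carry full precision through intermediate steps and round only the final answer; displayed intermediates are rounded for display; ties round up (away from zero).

1.6445

class = single-mesh tooth geometry [involute pair 39T × 17T, m = 3.624]
base radii: r_b1 = 66.725418, r_b2 = 29.085439
tip radii: r_a1 = 73.244664, r_a2 = 35.054952
inv(α') = inv(19.229°) + 2·(-0.289+0.173)·tan α/(39+17) = 0.01175006  ⇒  α' = 18.52078°
a' = a·cos α / cos α' = 101.4720·cos 19.229°/cos 18.52078° = 101.044079
action lengths: √(r_a1²−r_b1²) = 30.207605, √(r_a2²−r_b2²) = 19.567497
base pitch p_b = π·m·cos α = 10.749953
CR = (30.207605 + 19.567497 − 101.044079·sin 18.52078°)/10.749953 = 1.644528
contact ratio ≈ 1.6445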